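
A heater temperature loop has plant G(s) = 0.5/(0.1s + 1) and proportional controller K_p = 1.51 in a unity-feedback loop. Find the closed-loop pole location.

s = -17.55

Closed loop: T(s) = K_p·G/(1+K_p·G) = 0.755/(0.1s + 1 + 0.755), with pole at s = −(1 + 0.755)/0.1 = −17.55.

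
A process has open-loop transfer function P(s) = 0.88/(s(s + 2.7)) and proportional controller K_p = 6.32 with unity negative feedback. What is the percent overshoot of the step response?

11.2%

The closed-loop denominator s² + 2.7s + 5.562 gives ω_n = √5.562 = 2.358 and ζ = 2.7/(2ω_n) = 0.5724.
%OS = 100·exp(−πζ/√(1−ζ²)) = 100·exp(−π·0.5724/√0.6723) = 11.2%.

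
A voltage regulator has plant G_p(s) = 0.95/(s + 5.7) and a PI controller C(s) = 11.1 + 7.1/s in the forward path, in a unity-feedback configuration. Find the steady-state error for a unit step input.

The open loop C(s)G_p(s) has a pole at the origin (type 1), so the static position error constant is infinite and e_ss = 1/(1+∞) = 0.

0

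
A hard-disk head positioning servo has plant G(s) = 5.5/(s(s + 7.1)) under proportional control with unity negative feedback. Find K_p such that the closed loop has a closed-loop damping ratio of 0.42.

Closed-loop characteristic equation: s² + 7.1s + K_p·5.5 = 0.
So ω_n = √(5.5K_p) and 2ζω_n = 7.1, giving ζ = 7.1/(2√(5.5K_p)).
Setting ζ = 0.42: √(5.5K_p) = 7.1/(2·0.42) = 8.452, so K_p = 71.44/5.5 = 13.

K_p = 13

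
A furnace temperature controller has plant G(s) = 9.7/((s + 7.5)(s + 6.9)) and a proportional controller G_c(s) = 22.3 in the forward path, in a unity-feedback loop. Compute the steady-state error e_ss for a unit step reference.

The loop is type 0. Static position error constant K_pos = G_c(0)·G(0) = 22.3·0.1874 = 4.18.
Steady-state error to a unit step: e_ss = 1/(1+K_pos) = 1/5.18 = 0.193.

0.193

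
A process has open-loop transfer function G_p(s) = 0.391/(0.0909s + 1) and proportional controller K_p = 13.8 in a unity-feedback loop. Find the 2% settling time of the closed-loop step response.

T_s ≈ 0.0568 s

Closed loop: T(s) = K_p·G_p/(1+K_p·G_p) = 5.396/(0.0909s + 1 + 5.396), with pole at s = −(1 + 5.396)/0.0909 = −70.36.
τ = 1/70.36 = 0.01421 s, so 2% settling time ≈ 4τ = 0.0568 s.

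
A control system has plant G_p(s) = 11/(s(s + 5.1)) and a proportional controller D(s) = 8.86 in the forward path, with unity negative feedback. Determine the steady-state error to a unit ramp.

The loop has one pole at the origin (type 1). Velocity error constant K_v = lim_{s→0} s·D(s)G_p(s) = 8.86·11/5.1 = 19.11.
Steady-state error to a unit ramp: e_ss = 1/K_v = 0.0523.

0.0523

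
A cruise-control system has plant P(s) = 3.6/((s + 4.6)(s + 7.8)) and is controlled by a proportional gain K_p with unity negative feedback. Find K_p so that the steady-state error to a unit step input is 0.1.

Steady-state error for a unit step on this type-0 loop is 1/(1 + K_p·P(0)).
P(0) = 0.1003. Require 1/(1 + K_p·0.1003) = 0.1, so 1 + 0.1003·K_p = 10.
K_p = (10 − 1)/0.1003 = 89.7.

K_p = 89.7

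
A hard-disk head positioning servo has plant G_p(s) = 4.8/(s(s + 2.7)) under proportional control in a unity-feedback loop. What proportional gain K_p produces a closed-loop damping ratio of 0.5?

K_p = 1.52

Closed-loop characteristic equation: s² + 2.7s + K_p·4.8 = 0.
So ω_n = √(4.8K_p) and 2ζω_n = 2.7, giving ζ = 2.7/(2√(4.8K_p)).
Setting ζ = 0.5: √(4.8K_p) = 2.7/(2·0.5) = 2.7, so K_p = 7.29/4.8 = 1.52.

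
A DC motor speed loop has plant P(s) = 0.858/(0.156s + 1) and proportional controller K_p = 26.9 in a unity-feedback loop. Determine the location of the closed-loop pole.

s = -154.4

Closed loop: T(s) = K_p·P/(1+K_p·P) = 23.08/(0.156s + 1 + 23.08), with pole at s = −(1 + 23.08)/0.156 = −154.4.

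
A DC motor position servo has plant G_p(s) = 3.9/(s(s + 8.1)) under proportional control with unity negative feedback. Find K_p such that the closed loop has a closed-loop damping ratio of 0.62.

K_p = 10.9

Closed-loop characteristic equation: s² + 8.1s + K_p·3.9 = 0.
So ω_n = √(3.9K_p) and 2ζω_n = 8.1, giving ζ = 8.1/(2√(3.9K_p)).
Setting ζ = 0.62: √(3.9K_p) = 8.1/(2·0.62) = 6.532, so K_p = 42.67/3.9 = 10.9.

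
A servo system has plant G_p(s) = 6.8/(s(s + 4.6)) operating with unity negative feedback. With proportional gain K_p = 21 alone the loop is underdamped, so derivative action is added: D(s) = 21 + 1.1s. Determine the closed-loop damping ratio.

ζ = 0.505

Forward path: (21 + 1.1s)·6.8/(s(s+4.6)). The closed-loop characteristic equation is s² + (4.6 + 6.8·1.1)s + 6.8·21 = 0.
That is s² + 12.08s + 142.8 = 0, so ω_n = 11.95 rad/s and ζ = 12.08/(2·11.95) = 0.5054.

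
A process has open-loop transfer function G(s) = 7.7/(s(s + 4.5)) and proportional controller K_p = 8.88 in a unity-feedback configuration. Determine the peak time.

T_p = 0.395 s

Closed-loop characteristic equation: s² + 4.5s + 68.38 = 0, so ω_n = 8.269 rad/s and ζ = 4.5/(2·8.269) = 0.2721.
Damped frequency ω_d = ω_n√(1−ζ²) = 7.957 rad/s, so peak time T_p = π/ω_d = 0.395 s.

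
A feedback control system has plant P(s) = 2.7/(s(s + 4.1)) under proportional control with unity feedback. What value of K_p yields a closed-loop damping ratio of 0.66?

K_p = 3.57

Closed-loop characteristic equation: s² + 4.1s + K_p·2.7 = 0.
So ω_n = √(2.7K_p) and 2ζω_n = 4.1, giving ζ = 4.1/(2√(2.7K_p)).
Setting ζ = 0.66: √(2.7K_p) = 4.1/(2·0.66) = 3.106, so K_p = 9.648/2.7 = 3.57.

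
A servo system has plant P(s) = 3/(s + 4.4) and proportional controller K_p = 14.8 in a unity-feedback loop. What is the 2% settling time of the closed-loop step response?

Closed-loop transfer function: T(s) = K_p·P(s)/(1 + K_p·P(s)) = 44.4/(s + 4.4 + 44.4) = 44.4/(s + 48.8).
Time constant τ = 1/48.8 = 0.02049 s, so the 2% settling time is about 4τ = 0.082 s.

T_s ≈ 0.082 s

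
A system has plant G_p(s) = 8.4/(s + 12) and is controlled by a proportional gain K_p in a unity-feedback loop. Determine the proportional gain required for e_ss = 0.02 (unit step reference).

K_p = 70

For a type-0 loop with proportional control, e_ss = 1/(1 + K_p·G_p(0)).
G_p(0) = 0.7. Require 1/(1 + K_p·0.7) = 0.02, so 1 + 0.7·K_p = 50.
K_p = (50 − 1)/0.7 = 70.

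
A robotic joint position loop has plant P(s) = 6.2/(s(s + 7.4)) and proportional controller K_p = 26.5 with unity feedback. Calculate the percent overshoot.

From 1 + K_pP(s) = 0: s² + 7.4s + 164.3 = 0 ⇒ ω_n = 12.82, ζ = 0.2887.
%OS = 100·exp(−πζ/√(1−ζ²)) = 100·exp(−π·0.2887/√0.9167) = 38.8%.

38.8%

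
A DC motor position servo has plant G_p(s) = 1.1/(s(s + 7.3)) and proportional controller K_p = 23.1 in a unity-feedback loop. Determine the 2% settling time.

T_s ≈ 1.1 s

From 1 + K_pG_p(s) = 0: s² + 7.3s + 25.41 = 0 ⇒ ω_n = 5.041, ζ = 0.7241.
2% settling time T_s ≈ 4/(ζω_n) = 4/3.65 = 1.1 s.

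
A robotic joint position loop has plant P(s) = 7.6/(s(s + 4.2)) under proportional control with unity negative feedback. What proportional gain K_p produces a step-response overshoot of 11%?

From %OS = 100·exp(−πζ/√(1−ζ²)) = 11%, ζ = −ln(0.11)/√(π²+ln²(0.11)) = 0.5749.
Characteristic equation s² + 4.2s + 7.6K_p = 0 gives ζ = 4.2/(2√(7.6K_p)).
Setting ζ = 0.5749: √(7.6K_p) = 4.2/(2·0.5749) = 3.653, so K_p = 13.34/7.6 = 1.76.

K_p = 1.76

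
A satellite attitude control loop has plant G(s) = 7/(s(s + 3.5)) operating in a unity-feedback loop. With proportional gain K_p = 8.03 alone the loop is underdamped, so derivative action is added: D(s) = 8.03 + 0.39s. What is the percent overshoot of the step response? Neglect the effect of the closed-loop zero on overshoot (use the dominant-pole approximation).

23.8%

Forward path: (8.03 + 0.39s)·7/(s(s+3.5)). The closed-loop characteristic equation is s² + (3.5 + 7·0.39)s + 7·8.03 = 0.
That is s² + 6.23s + 56.21 = 0, so ω_n = 7.497 rad/s and ζ = 6.23/(2·7.497) = 0.4155.
%OS = 100·exp(−πζ/√(1−ζ²)) = 23.8%.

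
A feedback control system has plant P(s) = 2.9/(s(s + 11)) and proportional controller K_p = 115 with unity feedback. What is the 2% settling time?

T_s ≈ 0.727 s

The closed-loop denominator s² + 11s + 333.5 gives ω_n = √333.5 = 18.26 and ζ = 11/(2ω_n) = 0.3012.
2% settling time T_s ≈ 4/(ζω_n) = 4/5.5 = 0.727 s.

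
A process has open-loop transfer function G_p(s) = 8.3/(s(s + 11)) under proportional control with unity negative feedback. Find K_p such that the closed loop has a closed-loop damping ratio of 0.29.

K_p = 43.3

Closed-loop characteristic equation: s² + 11s + K_p·8.3 = 0.
So ω_n = √(8.3K_p) and 2ζω_n = 11, giving ζ = 11/(2√(8.3K_p)).
Setting ζ = 0.29: √(8.3K_p) = 11/(2·0.29) = 18.97, so K_p = 359.7/8.3 = 43.3.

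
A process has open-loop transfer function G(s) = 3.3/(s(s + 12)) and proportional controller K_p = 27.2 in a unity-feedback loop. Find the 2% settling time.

T_s ≈ 0.667 s

From 1 + K_pG(s) = 0: s² + 12s + 89.76 = 0 ⇒ ω_n = 9.474, ζ = 0.6333.
2% settling time T_s ≈ 4/(ζω_n) = 4/6 = 0.667 s.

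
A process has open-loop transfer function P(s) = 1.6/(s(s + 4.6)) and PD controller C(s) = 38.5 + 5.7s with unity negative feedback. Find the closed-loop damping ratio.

Forward path: (38.5 + 5.7s)·1.6/(s(s+4.6)). The closed-loop characteristic equation is s² + (4.6 + 1.6·5.7)s + 1.6·38.5 = 0.
That is s² + 13.72s + 61.6 = 0, so ω_n = 7.849 rad/s and ζ = 13.72/(2·7.849) = 0.874.

ζ = 0.874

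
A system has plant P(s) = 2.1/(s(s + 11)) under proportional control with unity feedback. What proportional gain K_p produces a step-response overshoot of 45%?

K_p = 237

From %OS = 100·exp(−πζ/√(1−ζ²)) = 45%, ζ = −ln(0.45)/√(π²+ln²(0.45)) = 0.2463.
Characteristic equation s² + 11s + 2.1K_p = 0 gives ζ = 11/(2√(2.1K_p)).
Setting ζ = 0.2463: √(2.1K_p) = 11/(2·0.2463) = 22.33, so K_p = 498.5/2.1 = 237.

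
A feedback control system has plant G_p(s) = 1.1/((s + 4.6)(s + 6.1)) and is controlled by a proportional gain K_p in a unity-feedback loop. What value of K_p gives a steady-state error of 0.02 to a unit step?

K_p = 1250

Steady-state error for a unit step on this type-0 loop is 1/(1 + K_p·G_p(0)).
G_p(0) = 0.0392. Require 1/(1 + K_p·0.0392) = 0.02, so 1 + 0.0392·K_p = 50.
K_p = (50 − 1)/0.0392 = 1250.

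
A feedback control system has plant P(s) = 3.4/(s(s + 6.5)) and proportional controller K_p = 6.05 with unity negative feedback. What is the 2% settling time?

From 1 + K_pP(s) = 0: s² + 6.5s + 20.57 = 0 ⇒ ω_n = 4.535, ζ = 0.7166.
2% settling time T_s ≈ 4/(ζω_n) = 4/3.25 = 1.23 s.

T_s ≈ 1.23 s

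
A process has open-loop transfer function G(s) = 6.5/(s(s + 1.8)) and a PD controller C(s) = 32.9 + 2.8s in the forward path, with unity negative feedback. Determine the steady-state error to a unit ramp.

The loop has one pole at the origin (type 1). Velocity error constant K_v = lim_{s→0} s·C(s)G(s) = 32.9·6.5/1.8 = 118.8.
Steady-state error to a unit ramp: e_ss = 1/K_v = 0.00842.

0.00842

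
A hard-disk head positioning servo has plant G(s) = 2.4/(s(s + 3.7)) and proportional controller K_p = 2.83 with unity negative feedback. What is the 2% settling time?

The closed-loop denominator s² + 3.7s + 6.792 gives ω_n = √6.792 = 2.606 and ζ = 3.7/(2ω_n) = 0.7099.
2% settling time T_s ≈ 4/(ζω_n) = 4/1.85 = 2.16 s.

T_s ≈ 2.16 s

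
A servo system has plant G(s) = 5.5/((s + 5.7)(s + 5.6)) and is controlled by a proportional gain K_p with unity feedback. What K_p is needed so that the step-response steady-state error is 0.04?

The loop is type 0, so e_ss(step) = 1/(1 + K_pos) with K_pos = K_p·G(0).
G(0) = 0.1723. Require 1/(1 + K_p·0.1723) = 0.04, so 1 + 0.1723·K_p = 25.
K_p = (25 − 1)/0.1723 = 139.

K_p = 139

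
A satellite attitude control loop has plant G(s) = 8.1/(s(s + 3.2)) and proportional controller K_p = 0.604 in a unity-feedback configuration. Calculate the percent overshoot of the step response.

From 1 + K_pG(s) = 0: s² + 3.2s + 4.892 = 0 ⇒ ω_n = 2.212, ζ = 0.7234.
%OS = 100·exp(−πζ/√(1−ζ²)) = 100·exp(−π·0.7234/√0.4767) = 3.72%.

3.72%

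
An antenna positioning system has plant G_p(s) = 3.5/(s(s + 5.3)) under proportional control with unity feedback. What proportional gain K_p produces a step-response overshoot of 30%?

K_p = 15.7

From %OS = 100·exp(−πζ/√(1−ζ²)) = 30%, ζ = −ln(0.3)/√(π²+ln²(0.3)) = 0.3579.
Characteristic equation s² + 5.3s + 3.5K_p = 0 gives ζ = 5.3/(2√(3.5K_p)).
Setting ζ = 0.3579: √(3.5K_p) = 5.3/(2·0.3579) = 7.405, so K_p = 54.84/3.5 = 15.7.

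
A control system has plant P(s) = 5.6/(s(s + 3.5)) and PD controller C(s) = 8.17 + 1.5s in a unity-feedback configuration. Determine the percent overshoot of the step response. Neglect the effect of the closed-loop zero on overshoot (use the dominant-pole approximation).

0.3%

Forward path: (8.17 + 1.5s)·5.6/(s(s+3.5)). The closed-loop characteristic equation is s² + (3.5 + 5.6·1.5)s + 5.6·8.17 = 0.
That is s² + 11.9s + 45.75 = 0, so ω_n = 6.764 rad/s and ζ = 11.9/(2·6.764) = 0.8797.
%OS = 100·exp(−πζ/√(1−ζ²)) = 0.3%.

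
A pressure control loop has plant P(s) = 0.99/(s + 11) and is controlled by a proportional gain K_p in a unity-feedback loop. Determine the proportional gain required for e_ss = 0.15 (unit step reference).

K_p = 63

The loop is type 0, so e_ss(step) = 1/(1 + K_pos) with K_pos = K_p·P(0).
P(0) = 0.09. Require 1/(1 + K_p·0.09) = 0.15, so 1 + 0.09·K_p = 6.667.
K_p = (6.667 − 1)/0.09 = 63.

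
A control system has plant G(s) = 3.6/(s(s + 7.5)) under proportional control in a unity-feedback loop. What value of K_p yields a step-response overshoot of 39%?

From %OS = 100·exp(−πζ/√(1−ζ²)) = 39%, ζ = −ln(0.39)/√(π²+ln²(0.39)) = 0.2871.
Characteristic equation s² + 7.5s + 3.6K_p = 0 gives ζ = 7.5/(2√(3.6K_p)).
Setting ζ = 0.2871: √(3.6K_p) = 7.5/(2·0.2871) = 13.06, so K_p = 170.6/3.6 = 47.4.

K_p = 47.4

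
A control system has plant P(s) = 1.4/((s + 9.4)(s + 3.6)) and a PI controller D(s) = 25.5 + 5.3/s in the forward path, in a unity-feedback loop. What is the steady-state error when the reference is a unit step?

The open loop D(s)P(s) has a pole at the origin (type 1), so the static position error constant is infinite and e_ss = 1/(1+∞) = 0.

0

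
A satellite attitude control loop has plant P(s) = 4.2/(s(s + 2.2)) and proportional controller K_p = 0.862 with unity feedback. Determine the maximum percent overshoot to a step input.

From 1 + K_pP(s) = 0: s² + 2.2s + 3.62 = 0 ⇒ ω_n = 1.903, ζ = 0.5781.
%OS = 100·exp(−πζ/√(1−ζ²)) = 100·exp(−π·0.5781/√0.6658) = 10.8%.

10.8%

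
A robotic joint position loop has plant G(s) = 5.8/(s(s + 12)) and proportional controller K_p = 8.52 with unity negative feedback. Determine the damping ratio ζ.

With unity feedback the closed-loop characteristic equation is s² + 12s + 8.52·5.8 = s² + 12s + 49.42 = 0.
Matching s² + 2ζω_n s + ω_n²: ω_n = √49.42 = 7.03 rad/s and 2ζω_n = 12, so ζ = 12/(2·7.03) = 0.854.

ζ = 0.854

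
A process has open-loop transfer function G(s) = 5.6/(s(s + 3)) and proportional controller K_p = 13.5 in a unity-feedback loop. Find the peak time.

T_p = 0.367 s

Closed-loop characteristic equation: s² + 3s + 75.6 = 0, so ω_n = 8.695 rad/s and ζ = 3/(2·8.695) = 0.1725.
Damped frequency ω_d = ω_n√(1−ζ²) = 8.564 rad/s, so peak time T_p = π/ω_d = 0.367 s.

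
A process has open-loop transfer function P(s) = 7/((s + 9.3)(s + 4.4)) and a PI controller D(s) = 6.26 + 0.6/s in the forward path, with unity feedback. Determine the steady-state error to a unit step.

0

The open loop D(s)P(s) has a pole at the origin (type 1), so the static position error constant is infinite and e_ss = 1/(1+∞) = 0.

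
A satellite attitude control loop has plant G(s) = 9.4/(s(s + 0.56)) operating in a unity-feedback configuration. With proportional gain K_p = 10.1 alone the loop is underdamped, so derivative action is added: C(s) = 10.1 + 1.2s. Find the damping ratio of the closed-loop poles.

ζ = 0.608

Forward path: (10.1 + 1.2s)·9.4/(s(s+0.56)). The closed-loop characteristic equation is s² + (0.56 + 9.4·1.2)s + 9.4·10.1 = 0.
That is s² + 11.84s + 94.94 = 0, so ω_n = 9.744 rad/s and ζ = 11.84/(2·9.744) = 0.6076.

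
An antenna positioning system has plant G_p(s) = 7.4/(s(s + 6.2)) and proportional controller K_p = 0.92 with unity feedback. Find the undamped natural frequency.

1 + K_p·G_p(s) = 0 gives s² + 6.2s + 6.808 = 0.
So ω_n² = 6.808 ⇒ ω_n = 2.609 rad/s, and ζ = 6.2/(2ω_n) = 1.19.

ω_n = 2.61 rad/s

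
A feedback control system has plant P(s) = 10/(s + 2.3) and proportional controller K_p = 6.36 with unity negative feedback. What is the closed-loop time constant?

τ = 0.0152 s

Closed-loop transfer function: T(s) = K_p·P(s)/(1 + K_p·P(s)) = 63.6/(s + 2.3 + 63.6) = 63.6/(s + 65.9).
Time constant τ = 1/65.9 = 0.0152 s.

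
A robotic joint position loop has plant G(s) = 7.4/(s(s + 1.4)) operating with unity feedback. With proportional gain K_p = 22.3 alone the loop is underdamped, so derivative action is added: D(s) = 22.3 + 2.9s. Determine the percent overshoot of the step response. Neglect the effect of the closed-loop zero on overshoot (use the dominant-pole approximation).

0.219%

Forward path: (22.3 + 2.9s)·7.4/(s(s+1.4)). The closed-loop characteristic equation is s² + (1.4 + 7.4·2.9)s + 7.4·22.3 = 0.
That is s² + 22.86s + 165 = 0, so ω_n = 12.85 rad/s and ζ = 22.86/(2·12.85) = 0.8898.
%OS = 100·exp(−πζ/√(1−ζ²)) = 0.219%.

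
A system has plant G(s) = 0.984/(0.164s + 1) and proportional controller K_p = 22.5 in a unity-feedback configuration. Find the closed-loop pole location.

Closed loop: T(s) = K_p·G/(1+K_p·G) = 22.14/(0.164s + 1 + 22.14), with pole at s = −(1 + 22.14)/0.164 = −141.1.

s = -141.1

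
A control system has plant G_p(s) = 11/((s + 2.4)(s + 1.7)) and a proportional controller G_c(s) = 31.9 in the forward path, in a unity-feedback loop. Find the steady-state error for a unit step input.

The loop is type 0. Static position error constant K_pos = G_c(0)·G_p(0) = 31.9·2.696 = 86.
Steady-state error to a unit step: e_ss = 1/(1+K_pos) = 1/87 = 0.0115.

0.0115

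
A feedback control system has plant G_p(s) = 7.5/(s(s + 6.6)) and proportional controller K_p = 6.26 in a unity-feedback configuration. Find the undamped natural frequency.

ω_n = 6.85 rad/s

1 + K_p·G_p(s) = 0 gives s² + 6.6s + 46.95 = 0.
Matching s² + 2ζω_n s + ω_n²: ω_n = √46.95 = 6.852 rad/s and 2ζω_n = 6.6, so ζ = 6.6/(2·6.852) = 0.482.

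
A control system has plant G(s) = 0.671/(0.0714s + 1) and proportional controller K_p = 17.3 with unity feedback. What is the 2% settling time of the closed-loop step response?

Closed loop: T(s) = K_p·G/(1+K_p·G) = 11.61/(0.0714s + 1 + 11.61), with pole at s = −(1 + 11.61)/0.0714 = −176.6.
τ = 1/176.6 = 0.005663 s, so 2% settling time ≈ 4τ = 0.0227 s.

T_s ≈ 0.0227 s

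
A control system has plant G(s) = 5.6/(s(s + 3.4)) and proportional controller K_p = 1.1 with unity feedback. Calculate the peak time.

Closed-loop characteristic equation: s² + 3.4s + 6.16 = 0, so ω_n = 2.482 rad/s and ζ = 3.4/(2·2.482) = 0.6849.
Damped frequency ω_d = ω_n√(1−ζ²) = 1.808 rad/s, so peak time T_p = π/ω_d = 1.74 s.

T_p = 1.74 s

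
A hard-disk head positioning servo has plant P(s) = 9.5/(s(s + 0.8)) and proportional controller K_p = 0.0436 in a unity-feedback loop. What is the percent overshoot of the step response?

8.27%

The closed-loop denominator s² + 0.8s + 0.4142 gives ω_n = √0.4142 = 0.6436 and ζ = 0.8/(2ω_n) = 0.6215.
%OS = 100·exp(−πζ/√(1−ζ²)) = 100·exp(−π·0.6215/√0.6137) = 8.27%.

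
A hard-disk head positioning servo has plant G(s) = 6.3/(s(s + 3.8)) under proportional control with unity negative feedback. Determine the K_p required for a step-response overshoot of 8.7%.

From %OS = 100·exp(−πζ/√(1−ζ²)) = 8.7%, ζ = −ln(0.087)/√(π²+ln²(0.087)) = 0.6137.
Characteristic equation s² + 3.8s + 6.3K_p = 0 gives ζ = 3.8/(2√(6.3K_p)).
Setting ζ = 0.6137: √(6.3K_p) = 3.8/(2·0.6137) = 3.096, so K_p = 9.585/6.3 = 1.52.

K_p = 1.52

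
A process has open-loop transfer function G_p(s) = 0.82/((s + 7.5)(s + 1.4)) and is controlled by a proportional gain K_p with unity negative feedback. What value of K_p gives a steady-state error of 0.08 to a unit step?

For a type-0 loop with proportional control, e_ss = 1/(1 + K_p·G_p(0)).
G_p(0) = 0.0781. Require 1/(1 + K_p·0.0781) = 0.08, so 1 + 0.0781·K_p = 12.5.
K_p = (12.5 − 1)/0.0781 = 147.

K_p = 147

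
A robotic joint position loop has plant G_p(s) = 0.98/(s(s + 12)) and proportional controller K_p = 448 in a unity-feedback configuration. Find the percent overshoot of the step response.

39.1%

Closed-loop characteristic equation: s² + 12s + 439 = 0, so ω_n = 20.95 rad/s and ζ = 12/(2·20.95) = 0.2864.
%OS = 100·exp(−πζ/√(1−ζ²)) = 100·exp(−π·0.2864/√0.918) = 39.1%.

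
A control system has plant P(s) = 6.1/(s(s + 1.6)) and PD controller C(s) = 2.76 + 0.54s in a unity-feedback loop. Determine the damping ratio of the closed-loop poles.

Forward path: (2.76 + 0.54s)·6.1/(s(s+1.6)). The closed-loop characteristic equation is s² + (1.6 + 6.1·0.54)s + 6.1·2.76 = 0.
That is s² + 4.894s + 16.84 = 0, so ω_n = 4.103 rad/s and ζ = 4.894/(2·4.103) = 0.5964.

ζ = 0.596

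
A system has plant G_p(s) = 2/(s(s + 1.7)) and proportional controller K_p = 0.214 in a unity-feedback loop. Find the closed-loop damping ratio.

The closed-loop denominator is s(s+1.7) + 0.214·2 = s² + 1.7s + 0.428.
So ω_n² = 0.428 ⇒ ω_n = 0.6542 rad/s, and ζ = 1.7/(2ω_n) = 1.3.

ζ = 1.3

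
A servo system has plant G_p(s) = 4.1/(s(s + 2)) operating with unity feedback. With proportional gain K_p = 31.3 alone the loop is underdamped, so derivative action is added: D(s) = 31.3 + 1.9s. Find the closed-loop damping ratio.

Forward path: (31.3 + 1.9s)·4.1/(s(s+2)). The closed-loop characteristic equation is s² + (2 + 4.1·1.9)s + 4.1·31.3 = 0.
That is s² + 9.79s + 128.3 = 0, so ω_n = 11.33 rad/s and ζ = 9.79/(2·11.33) = 0.4321.

ζ = 0.432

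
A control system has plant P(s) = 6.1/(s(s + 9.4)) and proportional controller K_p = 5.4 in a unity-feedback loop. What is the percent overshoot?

1.13%

From 1 + K_pP(s) = 0: s² + 9.4s + 32.94 = 0 ⇒ ω_n = 5.739, ζ = 0.8189.
%OS = 100·exp(−πζ/√(1−ζ²)) = 100·exp(−π·0.8189/√0.3294) = 1.13%.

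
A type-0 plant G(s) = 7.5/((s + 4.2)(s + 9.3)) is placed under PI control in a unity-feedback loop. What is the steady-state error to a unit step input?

The PI controller's integrator makes the forward path type 1, so e_ss to a step is zero.

0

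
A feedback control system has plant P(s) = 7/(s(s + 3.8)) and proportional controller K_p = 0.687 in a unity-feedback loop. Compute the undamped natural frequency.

ω_n = 2.19 rad/s

With unity feedback the closed-loop characteristic equation is s² + 3.8s + 0.687·7 = s² + 3.8s + 4.809 = 0.
Matching s² + 2ζω_n s + ω_n²: ω_n = √4.809 = 2.193 rad/s and 2ζω_n = 3.8, so ζ = 3.8/(2·2.193) = 0.866.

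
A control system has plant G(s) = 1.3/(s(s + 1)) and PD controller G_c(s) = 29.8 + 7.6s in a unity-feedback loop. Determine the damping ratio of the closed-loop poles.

ζ = 0.874

Forward path: (29.8 + 7.6s)·1.3/(s(s+1)). The closed-loop characteristic equation is s² + (1 + 1.3·7.6)s + 1.3·29.8 = 0.
That is s² + 10.88s + 38.74 = 0, so ω_n = 6.224 rad/s and ζ = 10.88/(2·6.224) = 0.874.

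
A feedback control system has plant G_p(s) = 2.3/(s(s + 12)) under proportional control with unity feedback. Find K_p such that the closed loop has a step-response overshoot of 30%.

K_p = 122

From %OS = 100·exp(−πζ/√(1−ζ²)) = 30%, ζ = −ln(0.3)/√(π²+ln²(0.3)) = 0.3579.
Characteristic equation s² + 12s + 2.3K_p = 0 gives ζ = 12/(2√(2.3K_p)).
Setting ζ = 0.3579: √(2.3K_p) = 12/(2·0.3579) = 16.77, so K_p = 281.1/2.3 = 122.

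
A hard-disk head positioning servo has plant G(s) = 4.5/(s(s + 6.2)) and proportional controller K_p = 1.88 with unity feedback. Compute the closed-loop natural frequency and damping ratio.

The closed-loop denominator is s(s+6.2) + 1.88·4.5 = s² + 6.2s + 8.46.
Matching s² + 2ζω_n s + ω_n²: ω_n = √8.46 = 2.909 rad/s and 2ζω_n = 6.2, so ζ = 6.2/(2·2.909) = 1.07.

ω_n = 2.91 rad/s, ζ = 1.07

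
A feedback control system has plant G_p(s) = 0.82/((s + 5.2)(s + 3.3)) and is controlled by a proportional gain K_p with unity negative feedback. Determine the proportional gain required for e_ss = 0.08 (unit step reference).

The loop is type 0, so e_ss(step) = 1/(1 + K_pos) with K_pos = K_p·G_p(0).
G_p(0) = 0.04779. Require 1/(1 + K_p·0.04779) = 0.08, so 1 + 0.04779·K_p = 12.5.
K_p = (12.5 − 1)/0.04779 = 241.

K_p = 241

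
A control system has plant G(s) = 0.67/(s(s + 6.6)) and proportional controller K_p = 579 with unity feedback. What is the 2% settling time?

T_s ≈ 1.21 s

Closed-loop characteristic equation: s² + 6.6s + 387.9 = 0, so ω_n = 19.7 rad/s and ζ = 6.6/(2·19.7) = 0.1675.
2% settling time T_s ≈ 4/(ζω_n) = 4/3.3 = 1.21 s.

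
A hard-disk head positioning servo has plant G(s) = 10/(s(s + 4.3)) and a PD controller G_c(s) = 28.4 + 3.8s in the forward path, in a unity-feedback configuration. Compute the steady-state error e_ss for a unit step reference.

0

The open loop G_c(s)G(s) has a pole at the origin (type 1), so the static position error constant is infinite and e_ss = 1/(1+∞) = 0.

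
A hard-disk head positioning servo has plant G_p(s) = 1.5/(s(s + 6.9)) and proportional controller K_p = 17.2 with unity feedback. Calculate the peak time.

T_p = 0.843 s

Closed-loop characteristic equation: s² + 6.9s + 25.8 = 0, so ω_n = 5.079 rad/s and ζ = 6.9/(2·5.079) = 0.6792.
Damped frequency ω_d = ω_n√(1−ζ²) = 3.728 rad/s, so peak time T_p = π/ω_d = 0.843 s.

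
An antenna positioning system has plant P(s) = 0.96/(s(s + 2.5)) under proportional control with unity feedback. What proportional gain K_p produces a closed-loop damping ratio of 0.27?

Closed-loop characteristic equation: s² + 2.5s + K_p·0.96 = 0.
So ω_n = √(0.96K_p) and 2ζω_n = 2.5, giving ζ = 2.5/(2√(0.96K_p)).
Setting ζ = 0.27: √(0.96K_p) = 2.5/(2·0.27) = 4.63, so K_p = 21.43/0.96 = 22.3.

K_p = 22.3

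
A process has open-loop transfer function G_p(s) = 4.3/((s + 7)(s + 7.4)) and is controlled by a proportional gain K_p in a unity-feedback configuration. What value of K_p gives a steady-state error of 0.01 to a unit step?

K_p = 1190

For a type-0 loop with proportional control, e_ss = 1/(1 + K_p·G_p(0)).
G_p(0) = 0.08301. Require 1/(1 + K_p·0.08301) = 0.01, so 1 + 0.08301·K_p = 100.
K_p = (100 − 1)/0.08301 = 1190.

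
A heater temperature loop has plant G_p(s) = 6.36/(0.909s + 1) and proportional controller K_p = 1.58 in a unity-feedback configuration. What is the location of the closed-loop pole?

Closed loop: T(s) = K_p·G_p/(1+K_p·G_p) = 10.05/(0.909s + 1 + 10.05), with pole at s = −(1 + 10.05)/0.909 = −12.15.

s = -12.15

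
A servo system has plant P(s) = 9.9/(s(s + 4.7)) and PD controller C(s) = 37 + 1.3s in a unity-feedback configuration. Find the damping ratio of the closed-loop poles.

ζ = 0.459

Forward path: (37 + 1.3s)·9.9/(s(s+4.7)). The closed-loop characteristic equation is s² + (4.7 + 9.9·1.3)s + 9.9·37 = 0.
That is s² + 17.57s + 366.3 = 0, so ω_n = 19.14 rad/s and ζ = 17.57/(2·19.14) = 0.459.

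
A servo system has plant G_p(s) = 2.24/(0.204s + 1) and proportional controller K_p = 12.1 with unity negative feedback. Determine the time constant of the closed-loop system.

τ = 0.00726 s

Closed loop: T(s) = K_p·G_p/(1+K_p·G_p) = 27.1/(0.204s + 1 + 27.1), with pole at s = −(1 + 27.1)/0.204 = −137.8.
Closed-loop time constant τ = 1/137.8 = 0.00726 s.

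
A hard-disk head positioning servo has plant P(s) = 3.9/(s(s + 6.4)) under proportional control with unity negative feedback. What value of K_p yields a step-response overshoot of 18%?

K_p = 11.4

From %OS = 100·exp(−πζ/√(1−ζ²)) = 18%, ζ = −ln(0.18)/√(π²+ln²(0.18)) = 0.4791.
Characteristic equation s² + 6.4s + 3.9K_p = 0 gives ζ = 6.4/(2√(3.9K_p)).
Setting ζ = 0.4791: √(3.9K_p) = 6.4/(2·0.4791) = 6.679, so K_p = 44.61/3.9 = 11.4.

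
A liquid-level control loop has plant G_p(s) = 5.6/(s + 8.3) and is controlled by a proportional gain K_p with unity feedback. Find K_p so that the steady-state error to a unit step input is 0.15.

K_p = 8.4

For a type-0 loop with proportional control, e_ss = 1/(1 + K_p·G_p(0)).
G_p(0) = 0.6747. Require 1/(1 + K_p·0.6747) = 0.15, so 1 + 0.6747·K_p = 6.667.
K_p = (6.667 − 1)/0.6747 = 8.4.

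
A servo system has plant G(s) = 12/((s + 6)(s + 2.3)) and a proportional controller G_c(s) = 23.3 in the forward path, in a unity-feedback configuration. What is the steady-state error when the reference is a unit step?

The loop is type 0. Static position error constant K_pos = G_c(0)·G(0) = 23.3·0.8696 = 20.26.
Steady-state error to a unit step: e_ss = 1/(1+K_pos) = 1/21.26 = 0.047.

0.047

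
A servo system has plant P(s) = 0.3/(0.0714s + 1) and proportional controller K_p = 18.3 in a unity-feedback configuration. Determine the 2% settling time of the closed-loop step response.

Closed loop: T(s) = K_p·P/(1+K_p·P) = 5.49/(0.0714s + 1 + 5.49), with pole at s = −(1 + 5.49)/0.0714 = −90.9.
τ = 1/90.9 = 0.011 s, so 2% settling time ≈ 4τ = 0.044 s.

T_s ≈ 0.044 s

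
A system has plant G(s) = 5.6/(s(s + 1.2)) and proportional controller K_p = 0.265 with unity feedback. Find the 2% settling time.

T_s ≈ 6.67 s

The closed-loop denominator s² + 1.2s + 1.484 gives ω_n = √1.484 = 1.218 and ζ = 1.2/(2ω_n) = 0.4925.
2% settling time T_s ≈ 4/(ζω_n) = 4/0.6 = 6.67 s.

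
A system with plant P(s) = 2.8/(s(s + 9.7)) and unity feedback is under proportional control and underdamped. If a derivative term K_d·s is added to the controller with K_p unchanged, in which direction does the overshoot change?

decrease

The derivative term adds K·K_d to the s-coefficient of the characteristic equation, raising 2ζω_n while ω_n is unchanged; ζ increases, so overshoot decreases.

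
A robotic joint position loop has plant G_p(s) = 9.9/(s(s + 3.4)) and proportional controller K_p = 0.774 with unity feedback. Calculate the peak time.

T_p = 1.44 s

From 1 + K_pG_p(s) = 0: s² + 3.4s + 7.663 = 0 ⇒ ω_n = 2.768, ζ = 0.6141.
Damped frequency ω_d = ω_n√(1−ζ²) = 2.185 rad/s, so peak time T_p = π/ω_d = 1.44 s.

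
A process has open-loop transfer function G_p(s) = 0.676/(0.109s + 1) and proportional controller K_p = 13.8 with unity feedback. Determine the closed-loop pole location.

Closed loop: T(s) = K_p·G_p/(1+K_p·G_p) = 9.329/(0.109s + 1 + 9.329), with pole at s = −(1 + 9.329)/0.109 = −94.76.

s = -94.76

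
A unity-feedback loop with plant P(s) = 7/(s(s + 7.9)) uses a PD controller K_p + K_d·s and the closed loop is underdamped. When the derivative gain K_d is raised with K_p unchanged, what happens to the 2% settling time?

decrease

Characteristic equation s² + (7.9 + 7K_d)s + 7K_p = 0: raising K_d increases ζω_n = (7.9+7K_d)/2 while the loop stays underdamped, so T_s ≈ 4/(ζω_n) decreases.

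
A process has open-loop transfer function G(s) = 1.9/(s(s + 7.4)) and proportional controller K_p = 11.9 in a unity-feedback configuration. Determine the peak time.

From 1 + K_pG(s) = 0: s² + 7.4s + 22.61 = 0 ⇒ ω_n = 4.755, ζ = 0.7781.
Damped frequency ω_d = ω_n√(1−ζ²) = 2.987 rad/s, so peak time T_p = π/ω_d = 1.05 s.

T_p = 1.05 s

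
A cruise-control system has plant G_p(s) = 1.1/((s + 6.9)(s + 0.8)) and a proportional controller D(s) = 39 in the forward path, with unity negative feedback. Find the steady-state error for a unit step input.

The loop is type 0. Static position error constant K_pos = D(0)·G_p(0) = 39·0.1993 = 7.772.
Steady-state error to a unit step: e_ss = 1/(1+K_pos) = 1/8.772 = 0.114.

0.114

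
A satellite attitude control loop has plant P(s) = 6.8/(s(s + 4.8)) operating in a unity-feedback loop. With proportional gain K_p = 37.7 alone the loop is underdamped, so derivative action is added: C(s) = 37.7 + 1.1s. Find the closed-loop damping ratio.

ζ = 0.383

Forward path: (37.7 + 1.1s)·6.8/(s(s+4.8)). The closed-loop characteristic equation is s² + (4.8 + 6.8·1.1)s + 6.8·37.7 = 0.
That is s² + 12.28s + 256.4 = 0, so ω_n = 16.01 rad/s and ζ = 12.28/(2·16.01) = 0.3835.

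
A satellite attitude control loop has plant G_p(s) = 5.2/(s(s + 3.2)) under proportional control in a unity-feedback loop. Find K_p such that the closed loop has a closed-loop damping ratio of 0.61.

K_p = 1.32

Closed-loop characteristic equation: s² + 3.2s + K_p·5.2 = 0.
So ω_n = √(5.2K_p) and 2ζω_n = 3.2, giving ζ = 3.2/(2√(5.2K_p)).
Setting ζ = 0.61: √(5.2K_p) = 3.2/(2·0.61) = 2.623, so K_p = 6.88/5.2 = 1.32.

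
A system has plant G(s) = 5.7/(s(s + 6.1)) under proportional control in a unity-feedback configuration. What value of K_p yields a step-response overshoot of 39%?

From %OS = 100·exp(−πζ/√(1−ζ²)) = 39%, ζ = −ln(0.39)/√(π²+ln²(0.39)) = 0.2871.
Characteristic equation s² + 6.1s + 5.7K_p = 0 gives ζ = 6.1/(2√(5.7K_p)).
Setting ζ = 0.2871: √(5.7K_p) = 6.1/(2·0.2871) = 10.62, so K_p = 112.9/5.7 = 19.8.

K_p = 19.8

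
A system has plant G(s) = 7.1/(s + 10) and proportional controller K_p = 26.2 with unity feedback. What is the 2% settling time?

T_s ≈ 0.0204 s

Closed-loop transfer function: T(s) = K_p·G(s)/(1 + K_p·G(s)) = 186/(s + 10 + 186) = 186/(s + 196).
Time constant τ = 1/196 = 0.005102 s, so the 2% settling time is about 4τ = 0.0204 s.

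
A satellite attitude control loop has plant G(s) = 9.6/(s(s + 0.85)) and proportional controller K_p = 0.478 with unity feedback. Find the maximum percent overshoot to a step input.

From 1 + K_pG(s) = 0: s² + 0.85s + 4.589 = 0 ⇒ ω_n = 2.142, ζ = 0.1984.
%OS = 100·exp(−πζ/√(1−ζ²)) = 100·exp(−π·0.1984/√0.9606) = 52.9%.

52.9%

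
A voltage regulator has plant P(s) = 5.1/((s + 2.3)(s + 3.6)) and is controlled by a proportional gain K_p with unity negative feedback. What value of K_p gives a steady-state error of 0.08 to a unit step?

K_p = 18.7

The loop is type 0, so e_ss(step) = 1/(1 + K_pos) with K_pos = K_p·P(0).
P(0) = 0.6159. Require 1/(1 + K_p·0.6159) = 0.08, so 1 + 0.6159·K_p = 12.5.
K_p = (12.5 − 1)/0.6159 = 18.7.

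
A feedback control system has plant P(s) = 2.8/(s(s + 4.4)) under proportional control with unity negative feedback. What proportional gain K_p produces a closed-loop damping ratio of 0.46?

K_p = 8.17

Closed-loop characteristic equation: s² + 4.4s + K_p·2.8 = 0.
So ω_n = √(2.8K_p) and 2ζω_n = 4.4, giving ζ = 4.4/(2√(2.8K_p)).
Setting ζ = 0.46: √(2.8K_p) = 4.4/(2·0.46) = 4.783, so K_p = 22.87/2.8 = 8.17.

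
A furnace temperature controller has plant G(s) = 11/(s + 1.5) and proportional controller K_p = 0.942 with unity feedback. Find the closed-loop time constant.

Closed-loop transfer function: T(s) = K_p·G(s)/(1 + K_p·G(s)) = 10.36/(s + 1.5 + 10.36) = 10.36/(s + 11.86).
Time constant τ = 1/11.86 = 0.0843 s.

τ = 0.0843 s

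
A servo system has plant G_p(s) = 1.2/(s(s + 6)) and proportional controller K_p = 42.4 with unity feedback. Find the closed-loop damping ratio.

ζ = 0.421

The closed-loop denominator is s(s+6) + 42.4·1.2 = s² + 6s + 50.88.
So ω_n² = 50.88 ⇒ ω_n = 7.133 rad/s, and ζ = 6/(2ω_n) = 0.421.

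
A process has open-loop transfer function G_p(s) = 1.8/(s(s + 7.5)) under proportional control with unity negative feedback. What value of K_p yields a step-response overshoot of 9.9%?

From %OS = 100·exp(−πζ/√(1−ζ²)) = 9.9%, ζ = −ln(0.099)/√(π²+ln²(0.099)) = 0.5928.
Characteristic equation s² + 7.5s + 1.8K_p = 0 gives ζ = 7.5/(2√(1.8K_p)).
Setting ζ = 0.5928: √(1.8K_p) = 7.5/(2·0.5928) = 6.326, so K_p = 40.01/1.8 = 22.2.

K_p = 22.2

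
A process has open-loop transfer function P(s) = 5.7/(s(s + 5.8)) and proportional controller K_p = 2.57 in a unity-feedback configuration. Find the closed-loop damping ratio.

The closed-loop denominator is s(s+5.8) + 2.57·5.7 = s² + 5.8s + 14.65.
Matching s² + 2ζω_n s + ω_n²: ω_n = √14.65 = 3.827 rad/s and 2ζω_n = 5.8, so ζ = 5.8/(2·3.827) = 0.758.

ζ = 0.758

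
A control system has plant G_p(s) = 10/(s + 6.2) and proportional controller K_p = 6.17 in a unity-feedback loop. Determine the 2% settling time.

Closed-loop transfer function: T(s) = K_p·G_p(s)/(1 + K_p·G_p(s)) = 61.7/(s + 6.2 + 61.7) = 61.7/(s + 67.9).
Time constant τ = 1/67.9 = 0.01473 s, so the 2% settling time is about 4τ = 0.0589 s.

T_s ≈ 0.0589 s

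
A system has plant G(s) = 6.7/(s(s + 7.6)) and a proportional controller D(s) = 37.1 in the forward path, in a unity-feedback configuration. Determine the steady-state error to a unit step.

0

The open loop D(s)G(s) has a pole at the origin (type 1), so the static position error constant is infinite and e_ss = 1/(1+∞) = 0.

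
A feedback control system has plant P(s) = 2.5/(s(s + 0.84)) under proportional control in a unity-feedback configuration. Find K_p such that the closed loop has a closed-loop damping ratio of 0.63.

K_p = 0.178

Closed-loop characteristic equation: s² + 0.84s + K_p·2.5 = 0.
So ω_n = √(2.5K_p) and 2ζω_n = 0.84, giving ζ = 0.84/(2√(2.5K_p)).
Setting ζ = 0.63: √(2.5K_p) = 0.84/(2·0.63) = 0.6667, so K_p = 0.4444/2.5 = 0.178.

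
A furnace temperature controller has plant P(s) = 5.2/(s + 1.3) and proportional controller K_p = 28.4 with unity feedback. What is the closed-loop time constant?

τ = 0.00671 s

Closed-loop transfer function: T(s) = K_p·P(s)/(1 + K_p·P(s)) = 147.7/(s + 1.3 + 147.7) = 147.7/(s + 149).
Time constant τ = 1/149 = 0.00671 s.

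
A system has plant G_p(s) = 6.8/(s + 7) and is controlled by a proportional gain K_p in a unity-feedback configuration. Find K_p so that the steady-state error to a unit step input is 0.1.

Steady-state error for a unit step on this type-0 loop is 1/(1 + K_p·G_p(0)).
G_p(0) = 0.9714. Require 1/(1 + K_p·0.9714) = 0.1, so 1 + 0.9714·K_p = 10.
K_p = (10 − 1)/0.9714 = 9.26.

K_p = 9.26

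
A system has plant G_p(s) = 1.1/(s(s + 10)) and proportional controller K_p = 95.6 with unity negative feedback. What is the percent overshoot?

Closed-loop characteristic equation: s² + 10s + 105.2 = 0, so ω_n = 10.25 rad/s and ζ = 10/(2·10.25) = 0.4876.
%OS = 100·exp(−πζ/√(1−ζ²)) = 100·exp(−π·0.4876/√0.7623) = 17.3%.

17.3%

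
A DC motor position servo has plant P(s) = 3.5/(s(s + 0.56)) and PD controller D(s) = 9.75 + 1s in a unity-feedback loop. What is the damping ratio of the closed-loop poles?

ζ = 0.348

Forward path: (9.75 + 1s)·3.5/(s(s+0.56)). The closed-loop characteristic equation is s² + (0.56 + 3.5·1)s + 3.5·9.75 = 0.
That is s² + 4.06s + 34.12 = 0, so ω_n = 5.842 rad/s and ζ = 4.06/(2·5.842) = 0.3475.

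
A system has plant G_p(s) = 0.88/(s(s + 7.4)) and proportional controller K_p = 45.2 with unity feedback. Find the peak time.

T_p = 0.615 s

The closed-loop denominator s² + 7.4s + 39.78 gives ω_n = √39.78 = 6.307 and ζ = 7.4/(2ω_n) = 0.5867.
Damped frequency ω_d = ω_n√(1−ζ²) = 5.107 rad/s, so peak time T_p = π/ω_d = 0.615 s.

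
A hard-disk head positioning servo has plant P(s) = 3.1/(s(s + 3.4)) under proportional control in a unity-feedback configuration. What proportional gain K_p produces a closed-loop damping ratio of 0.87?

Closed-loop characteristic equation: s² + 3.4s + K_p·3.1 = 0.
So ω_n = √(3.1K_p) and 2ζω_n = 3.4, giving ζ = 3.4/(2√(3.1K_p)).
Setting ζ = 0.87: √(3.1K_p) = 3.4/(2·0.87) = 1.954, so K_p = 3.818/3.1 = 1.23.

K_p = 1.23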